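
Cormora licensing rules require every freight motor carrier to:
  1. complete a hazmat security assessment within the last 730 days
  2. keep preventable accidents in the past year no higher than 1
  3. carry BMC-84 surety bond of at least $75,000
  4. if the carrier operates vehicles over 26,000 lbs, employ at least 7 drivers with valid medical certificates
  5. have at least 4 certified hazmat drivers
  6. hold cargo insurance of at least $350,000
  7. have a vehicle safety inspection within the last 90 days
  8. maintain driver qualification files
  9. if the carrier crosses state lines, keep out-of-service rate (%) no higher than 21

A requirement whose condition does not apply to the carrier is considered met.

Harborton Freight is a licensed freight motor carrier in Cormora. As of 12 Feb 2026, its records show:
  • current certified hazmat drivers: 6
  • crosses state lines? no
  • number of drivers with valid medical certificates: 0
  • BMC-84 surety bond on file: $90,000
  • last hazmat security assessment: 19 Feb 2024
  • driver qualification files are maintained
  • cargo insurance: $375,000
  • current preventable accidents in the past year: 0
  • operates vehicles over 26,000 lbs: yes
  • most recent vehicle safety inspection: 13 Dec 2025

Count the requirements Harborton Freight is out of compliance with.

1. hazmat security assessment 724 days ago vs limit 730 → met
2. preventable accidents in the past year 0 ≤ 1 → met
3. BMC-84 surety bond $90,000 ≥ $75,000 → met
4. condition 'operates vehicles over 26,000 lbs' holds; drivers with valid medical certificates 0 < 7 → not met
5. certified hazmat drivers 6 ≥ 4 → met
6. cargo insurance $375,000 ≥ $350,000 → met
7. vehicle safety inspection 61 days ago vs limit 90 → met
8. driver qualification files present → met
9. condition 'crosses state lines' does not hold → requirement n/a → met
Not met: 1 of 9

1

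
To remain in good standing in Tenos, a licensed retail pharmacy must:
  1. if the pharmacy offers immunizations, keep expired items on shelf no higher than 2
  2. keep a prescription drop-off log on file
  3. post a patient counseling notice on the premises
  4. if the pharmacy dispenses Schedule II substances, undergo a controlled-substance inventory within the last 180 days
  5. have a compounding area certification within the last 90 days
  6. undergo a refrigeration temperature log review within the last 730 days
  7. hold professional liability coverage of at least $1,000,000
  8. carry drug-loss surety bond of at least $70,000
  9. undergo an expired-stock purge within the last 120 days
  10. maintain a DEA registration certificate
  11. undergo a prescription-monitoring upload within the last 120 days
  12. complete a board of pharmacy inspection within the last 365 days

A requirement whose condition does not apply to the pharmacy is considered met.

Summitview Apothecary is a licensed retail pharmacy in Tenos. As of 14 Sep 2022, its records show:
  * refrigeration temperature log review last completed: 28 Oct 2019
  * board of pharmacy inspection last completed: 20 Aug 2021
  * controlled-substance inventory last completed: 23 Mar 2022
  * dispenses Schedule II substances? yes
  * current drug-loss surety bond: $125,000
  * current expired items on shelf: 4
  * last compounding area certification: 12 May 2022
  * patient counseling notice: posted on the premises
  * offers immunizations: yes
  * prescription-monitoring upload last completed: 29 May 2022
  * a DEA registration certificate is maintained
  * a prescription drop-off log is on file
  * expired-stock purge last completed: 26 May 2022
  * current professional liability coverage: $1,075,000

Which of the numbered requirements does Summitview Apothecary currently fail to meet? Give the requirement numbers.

1. condition 'offers immunizations' holds; expired items on shelf 4 > 2 → not met
2. prescription drop-off log present → met
3. patient counseling notice present → met
4. condition 'dispenses Schedule II substances' holds; controlled-substance inventory 175 days ago vs limit 180 → met
5. compounding area certification 125 days ago vs limit 90 → not met
6. refrigeration temperature log review 1052 days ago vs limit 730 → not met
7. professional liability coverage $1,075,000 ≥ $1,000,000 → met
8. drug-loss surety bond $125,000 ≥ $70,000 → met
9. expired-stock purge 111 days ago vs limit 120 → met
10. DEA registration certificate present → met
11. prescription-monitoring upload 108 days ago vs limit 120 → met
12. board of pharmacy inspection 390 days ago vs limit 365 → not met
Not met: 1, 5, 6, 12

1, 5, 6, 12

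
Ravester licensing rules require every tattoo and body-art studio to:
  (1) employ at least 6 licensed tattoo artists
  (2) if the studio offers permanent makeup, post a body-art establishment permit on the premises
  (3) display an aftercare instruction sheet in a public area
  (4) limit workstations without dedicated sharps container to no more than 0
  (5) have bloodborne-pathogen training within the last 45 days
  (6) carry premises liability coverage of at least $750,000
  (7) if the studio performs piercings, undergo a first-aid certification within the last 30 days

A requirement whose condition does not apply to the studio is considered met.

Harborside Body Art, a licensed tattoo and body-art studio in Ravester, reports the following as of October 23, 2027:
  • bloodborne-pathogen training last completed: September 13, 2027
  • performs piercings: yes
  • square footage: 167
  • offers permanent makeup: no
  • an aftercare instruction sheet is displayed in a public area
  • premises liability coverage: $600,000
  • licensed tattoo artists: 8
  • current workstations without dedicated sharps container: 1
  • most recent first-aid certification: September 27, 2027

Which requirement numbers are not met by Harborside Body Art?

4, 6

1. licensed tattoo artists 8 ≥ 6 → met
2. condition 'offers permanent makeup' does not hold → requirement n/a → met
3. aftercare instruction sheet present → met
4. workstations without dedicated sharps container 1 > 0 → not met
5. bloodborne-pathogen training 40 days ago vs limit 45 → met
6. premises liability coverage $600,000 < $750,000 → not met
7. condition 'performs piercings' holds; first-aid certification 26 days ago vs limit 30 → met
Not met: 4, 6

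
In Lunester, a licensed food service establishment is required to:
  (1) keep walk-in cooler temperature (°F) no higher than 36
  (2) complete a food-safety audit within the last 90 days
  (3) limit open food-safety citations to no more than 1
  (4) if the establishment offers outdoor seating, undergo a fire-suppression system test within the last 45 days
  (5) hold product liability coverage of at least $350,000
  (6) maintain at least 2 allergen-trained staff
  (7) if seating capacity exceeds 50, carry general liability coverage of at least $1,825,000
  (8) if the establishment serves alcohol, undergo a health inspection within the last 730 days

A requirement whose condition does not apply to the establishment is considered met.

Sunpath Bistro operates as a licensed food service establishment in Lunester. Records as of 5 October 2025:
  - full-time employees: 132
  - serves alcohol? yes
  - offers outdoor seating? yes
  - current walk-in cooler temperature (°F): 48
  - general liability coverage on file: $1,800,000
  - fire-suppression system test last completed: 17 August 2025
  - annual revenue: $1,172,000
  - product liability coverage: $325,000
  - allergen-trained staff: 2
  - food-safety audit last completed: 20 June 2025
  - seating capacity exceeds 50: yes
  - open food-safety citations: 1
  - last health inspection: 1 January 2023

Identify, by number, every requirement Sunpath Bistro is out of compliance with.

1. walk-in cooler temperature (°F) 48 > 36 → not met
2. food-safety audit 107 days ago vs limit 90 → not met
3. open food-safety citations 1 ≤ 1 → met
4. condition 'offers outdoor seating' holds; fire-suppression system test 49 days ago vs limit 45 → not met
5. product liability coverage $325,000 < $350,000 → not met
6. allergen-trained staff 2 ≥ 2 → met
7. condition 'seating capacity exceeds 50' holds; general liability coverage $1,800,000 < $1,825,000 → not met
8. condition 'serves alcohol' holds; health inspection 1008 days ago vs limit 730 → not met
Not met: 1, 2, 4, 5, 7, 8

1, 2, 4, 5, 7, 8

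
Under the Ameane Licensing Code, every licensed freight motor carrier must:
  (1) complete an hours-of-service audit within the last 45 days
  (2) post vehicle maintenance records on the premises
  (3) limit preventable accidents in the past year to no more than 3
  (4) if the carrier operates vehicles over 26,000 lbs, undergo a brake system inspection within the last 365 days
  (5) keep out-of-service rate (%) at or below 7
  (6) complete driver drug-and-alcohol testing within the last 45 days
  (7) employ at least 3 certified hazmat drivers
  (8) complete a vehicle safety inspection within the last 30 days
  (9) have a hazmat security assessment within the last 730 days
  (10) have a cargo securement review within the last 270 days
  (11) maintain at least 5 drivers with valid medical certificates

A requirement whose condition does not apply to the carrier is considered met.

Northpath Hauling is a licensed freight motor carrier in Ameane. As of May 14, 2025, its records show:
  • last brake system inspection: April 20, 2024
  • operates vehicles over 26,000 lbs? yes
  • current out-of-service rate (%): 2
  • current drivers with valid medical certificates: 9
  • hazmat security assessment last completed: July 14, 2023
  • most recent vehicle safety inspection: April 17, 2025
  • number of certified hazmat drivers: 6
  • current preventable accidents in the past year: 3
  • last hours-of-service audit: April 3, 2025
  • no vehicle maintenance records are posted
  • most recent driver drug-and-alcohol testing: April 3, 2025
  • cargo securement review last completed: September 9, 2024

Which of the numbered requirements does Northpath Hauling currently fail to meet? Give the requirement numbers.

2, 4

1. hours-of-service audit 41 days ago vs limit 45 → met
2. vehicle maintenance records absent → not met
3. preventable accidents in the past year 3 ≤ 3 → met
4. condition 'operates vehicles over 26,000 lbs' holds; brake system inspection 389 days ago vs limit 365 → not met
5. out-of-service rate (%) 2 ≤ 7 → met
6. driver drug-and-alcohol testing 41 days ago vs limit 45 → met
7. certified hazmat drivers 6 ≥ 3 → met
8. vehicle safety inspection 27 days ago vs limit 30 → met
9. hazmat security assessment 670 days ago vs limit 730 → met
10. cargo securement review 247 days ago vs limit 270 → met
11. drivers with valid medical certificates 9 ≥ 5 → met
Not met: 2, 4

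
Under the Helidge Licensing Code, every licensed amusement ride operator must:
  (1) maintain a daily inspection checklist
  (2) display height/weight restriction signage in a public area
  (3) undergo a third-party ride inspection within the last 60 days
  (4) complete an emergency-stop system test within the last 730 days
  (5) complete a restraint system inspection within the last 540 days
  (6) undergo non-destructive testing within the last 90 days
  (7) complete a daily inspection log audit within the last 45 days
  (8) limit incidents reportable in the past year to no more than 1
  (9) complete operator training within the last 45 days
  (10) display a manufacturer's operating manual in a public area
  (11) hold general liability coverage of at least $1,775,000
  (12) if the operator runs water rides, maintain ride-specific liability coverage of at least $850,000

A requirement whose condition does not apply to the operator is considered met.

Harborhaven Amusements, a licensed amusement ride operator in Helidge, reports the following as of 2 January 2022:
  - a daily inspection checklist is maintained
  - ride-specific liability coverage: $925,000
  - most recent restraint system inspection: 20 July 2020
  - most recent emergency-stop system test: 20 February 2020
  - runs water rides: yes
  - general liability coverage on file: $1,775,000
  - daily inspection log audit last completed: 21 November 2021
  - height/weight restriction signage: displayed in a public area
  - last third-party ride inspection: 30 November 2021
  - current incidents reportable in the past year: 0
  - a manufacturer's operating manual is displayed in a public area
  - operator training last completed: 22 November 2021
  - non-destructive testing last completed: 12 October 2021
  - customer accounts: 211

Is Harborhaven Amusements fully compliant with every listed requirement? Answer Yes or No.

1. daily inspection checklist present → met
2. height/weight restriction signage present → met
3. third-party ride inspection 33 days ago vs limit 60 → met
4. emergency-stop system test 682 days ago vs limit 730 → met
5. restraint system inspection 531 days ago vs limit 540 → met
6. non-destructive testing 82 days ago vs limit 90 → met
7. daily inspection log audit 42 days ago vs limit 45 → met
8. incidents reportable in the past year 0 ≤ 1 → met
9. operator training 41 days ago vs limit 45 → met
10. manufacturer's operating manual present → met
11. general liability coverage $1,775,000 ≥ $1,775,000 → met
12. condition 'runs water rides' holds; ride-specific liability coverage $925,000 ≥ $850,000 → met
All met.

Yes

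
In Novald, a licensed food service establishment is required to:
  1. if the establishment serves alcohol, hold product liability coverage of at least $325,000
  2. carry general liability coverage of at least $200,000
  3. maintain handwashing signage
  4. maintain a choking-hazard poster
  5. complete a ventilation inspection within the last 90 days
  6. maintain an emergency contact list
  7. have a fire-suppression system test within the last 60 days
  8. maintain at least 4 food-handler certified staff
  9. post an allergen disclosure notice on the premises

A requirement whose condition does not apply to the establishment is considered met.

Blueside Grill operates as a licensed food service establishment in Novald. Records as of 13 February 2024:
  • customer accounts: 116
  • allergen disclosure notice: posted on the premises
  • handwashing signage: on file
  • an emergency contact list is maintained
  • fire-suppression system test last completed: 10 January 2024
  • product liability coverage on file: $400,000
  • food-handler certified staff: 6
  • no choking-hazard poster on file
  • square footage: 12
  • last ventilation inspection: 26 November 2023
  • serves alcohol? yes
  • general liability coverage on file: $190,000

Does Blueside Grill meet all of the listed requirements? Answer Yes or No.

1. condition 'serves alcohol' holds; product liability coverage $400,000 ≥ $325,000 → met
2. general liability coverage $190,000 < $200,000 → not met
3. handwashing signage present → met
4. choking-hazard poster absent → not met
5. ventilation inspection 79 days ago vs limit 90 → met
6. emergency contact list present → met
7. fire-suppression system test 34 days ago vs limit 60 → met
8. food-handler certified staff 6 ≥ 4 → met
9. allergen disclosure notice present → met
Not met: 2, 4

No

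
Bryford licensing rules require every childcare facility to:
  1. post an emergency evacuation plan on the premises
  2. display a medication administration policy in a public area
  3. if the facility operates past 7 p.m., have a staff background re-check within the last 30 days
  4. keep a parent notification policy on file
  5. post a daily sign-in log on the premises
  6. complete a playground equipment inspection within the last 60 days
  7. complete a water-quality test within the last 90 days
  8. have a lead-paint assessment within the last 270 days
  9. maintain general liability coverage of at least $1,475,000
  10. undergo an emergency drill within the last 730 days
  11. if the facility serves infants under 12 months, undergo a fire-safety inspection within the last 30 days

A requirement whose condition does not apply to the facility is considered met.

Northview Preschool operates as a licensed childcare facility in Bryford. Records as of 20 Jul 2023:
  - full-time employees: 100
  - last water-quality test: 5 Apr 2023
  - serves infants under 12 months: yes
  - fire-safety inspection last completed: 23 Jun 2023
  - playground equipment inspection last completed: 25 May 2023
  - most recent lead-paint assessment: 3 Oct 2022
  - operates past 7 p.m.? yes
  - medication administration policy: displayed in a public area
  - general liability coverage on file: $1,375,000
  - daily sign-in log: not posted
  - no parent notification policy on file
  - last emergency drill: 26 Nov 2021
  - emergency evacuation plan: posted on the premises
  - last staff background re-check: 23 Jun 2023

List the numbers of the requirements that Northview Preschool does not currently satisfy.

4, 5, 7, 8, 9

1. emergency evacuation plan present → met
2. medication administration policy present → met
3. condition 'operates past 7 p.m.' holds; staff background re-check 27 days ago vs limit 30 → met
4. parent notification policy absent → not met
5. daily sign-in log absent → not met
6. playground equipment inspection 56 days ago vs limit 60 → met
7. water-quality test 106 days ago vs limit 90 → not met
8. lead-paint assessment 290 days ago vs limit 270 → not met
9. general liability coverage $1,375,000 < $1,475,000 → not met
10. emergency drill 601 days ago vs limit 730 → met
11. condition 'serves infants under 12 months' holds; fire-safety inspection 27 days ago vs limit 30 → met
Not met: 4, 5, 7, 8, 9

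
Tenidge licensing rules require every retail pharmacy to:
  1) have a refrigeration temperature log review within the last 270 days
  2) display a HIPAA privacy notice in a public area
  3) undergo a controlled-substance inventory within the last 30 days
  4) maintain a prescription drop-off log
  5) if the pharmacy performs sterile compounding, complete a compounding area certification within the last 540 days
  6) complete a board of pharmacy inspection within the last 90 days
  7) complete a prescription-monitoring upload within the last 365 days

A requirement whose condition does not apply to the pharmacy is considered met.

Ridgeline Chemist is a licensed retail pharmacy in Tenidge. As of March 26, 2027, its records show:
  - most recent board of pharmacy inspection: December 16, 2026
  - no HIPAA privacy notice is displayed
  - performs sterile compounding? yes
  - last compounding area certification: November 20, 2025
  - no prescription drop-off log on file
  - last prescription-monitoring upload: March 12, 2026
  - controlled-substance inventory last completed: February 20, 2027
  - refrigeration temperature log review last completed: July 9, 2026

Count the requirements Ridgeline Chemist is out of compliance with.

5

1. refrigeration temperature log review 260 days ago vs limit 270 → met
2. HIPAA privacy notice absent → not met
3. controlled-substance inventory 34 days ago vs limit 30 → not met
4. prescription drop-off log absent → not met
5. condition 'performs sterile compounding' holds; compounding area certification 491 days ago vs limit 540 → met
6. board of pharmacy inspection 100 days ago vs limit 90 → not met
7. prescription-monitoring upload 379 days ago vs limit 365 → not met
Not met: 5 of 7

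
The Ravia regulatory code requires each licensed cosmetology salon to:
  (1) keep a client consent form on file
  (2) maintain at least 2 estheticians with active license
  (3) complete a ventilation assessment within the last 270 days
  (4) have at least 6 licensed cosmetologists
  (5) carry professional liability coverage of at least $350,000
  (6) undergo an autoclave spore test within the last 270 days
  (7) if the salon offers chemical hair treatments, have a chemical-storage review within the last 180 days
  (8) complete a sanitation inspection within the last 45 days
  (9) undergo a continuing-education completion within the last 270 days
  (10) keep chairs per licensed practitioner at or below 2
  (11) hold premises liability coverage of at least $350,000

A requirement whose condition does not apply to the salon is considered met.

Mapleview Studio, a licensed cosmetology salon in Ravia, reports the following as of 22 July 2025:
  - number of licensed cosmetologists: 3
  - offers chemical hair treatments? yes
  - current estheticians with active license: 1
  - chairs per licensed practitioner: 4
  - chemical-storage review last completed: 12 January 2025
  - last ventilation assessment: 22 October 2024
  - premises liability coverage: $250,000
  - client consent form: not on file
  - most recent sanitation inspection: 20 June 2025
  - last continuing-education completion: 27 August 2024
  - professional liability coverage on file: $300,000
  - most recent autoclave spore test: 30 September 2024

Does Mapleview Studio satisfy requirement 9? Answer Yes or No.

No

9. continuing-education completion 329 days ago vs limit 270 → not met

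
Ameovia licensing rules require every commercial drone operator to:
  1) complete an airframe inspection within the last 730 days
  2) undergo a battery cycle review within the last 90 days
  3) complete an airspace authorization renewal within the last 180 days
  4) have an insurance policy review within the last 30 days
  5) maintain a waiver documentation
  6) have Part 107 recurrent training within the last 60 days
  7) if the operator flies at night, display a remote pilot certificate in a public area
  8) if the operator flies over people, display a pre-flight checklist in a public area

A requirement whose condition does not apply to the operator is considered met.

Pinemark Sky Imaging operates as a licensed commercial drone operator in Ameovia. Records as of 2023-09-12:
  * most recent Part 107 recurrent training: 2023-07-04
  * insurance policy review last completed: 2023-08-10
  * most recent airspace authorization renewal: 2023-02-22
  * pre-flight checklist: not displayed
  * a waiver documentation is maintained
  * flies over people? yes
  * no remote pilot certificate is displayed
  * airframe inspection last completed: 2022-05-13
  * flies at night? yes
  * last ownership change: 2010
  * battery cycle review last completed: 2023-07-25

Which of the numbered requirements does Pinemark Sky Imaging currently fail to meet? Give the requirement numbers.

1. airframe inspection 487 days ago vs limit 730 → met
2. battery cycle review 49 days ago vs limit 90 → met
3. airspace authorization renewal 202 days ago vs limit 180 → not met
4. insurance policy review 33 days ago vs limit 30 → not met
5. waiver documentation present → met
6. Part 107 recurrent training 70 days ago vs limit 60 → not met
7. condition 'flies at night' holds; remote pilot certificate absent → not met
8. condition 'flies over people' holds; pre-flight checklist absent → not met
Not met: 3, 4, 6, 7, 8

3, 4, 6, 7, 8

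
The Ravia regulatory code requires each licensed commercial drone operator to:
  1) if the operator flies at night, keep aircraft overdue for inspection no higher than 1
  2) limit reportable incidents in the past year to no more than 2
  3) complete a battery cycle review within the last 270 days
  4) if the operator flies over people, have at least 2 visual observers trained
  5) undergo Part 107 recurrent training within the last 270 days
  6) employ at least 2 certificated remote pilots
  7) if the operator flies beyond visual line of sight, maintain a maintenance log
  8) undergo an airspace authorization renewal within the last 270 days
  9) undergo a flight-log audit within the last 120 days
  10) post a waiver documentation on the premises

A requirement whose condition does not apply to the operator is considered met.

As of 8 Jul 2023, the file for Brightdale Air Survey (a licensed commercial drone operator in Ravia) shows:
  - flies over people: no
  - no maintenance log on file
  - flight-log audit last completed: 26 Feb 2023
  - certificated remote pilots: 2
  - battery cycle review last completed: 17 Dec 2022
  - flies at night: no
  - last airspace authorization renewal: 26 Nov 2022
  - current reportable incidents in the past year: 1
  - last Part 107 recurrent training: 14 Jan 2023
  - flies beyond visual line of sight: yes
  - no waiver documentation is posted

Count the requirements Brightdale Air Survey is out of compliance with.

3

1. condition 'flies at night' does not hold → requirement n/a → met
2. reportable incidents in the past year 1 ≤ 2 → met
3. battery cycle review 203 days ago vs limit 270 → met
4. condition 'flies over people' does not hold → requirement n/a → met
5. Part 107 recurrent training 175 days ago vs limit 270 → met
6. certificated remote pilots 2 ≥ 2 → met
7. condition 'flies beyond visual line of sight' holds; maintenance log absent → not met
8. airspace authorization renewal 224 days ago vs limit 270 → met
9. flight-log audit 132 days ago vs limit 120 → not met
10. waiver documentation absent → not met
Not met: 3 of 10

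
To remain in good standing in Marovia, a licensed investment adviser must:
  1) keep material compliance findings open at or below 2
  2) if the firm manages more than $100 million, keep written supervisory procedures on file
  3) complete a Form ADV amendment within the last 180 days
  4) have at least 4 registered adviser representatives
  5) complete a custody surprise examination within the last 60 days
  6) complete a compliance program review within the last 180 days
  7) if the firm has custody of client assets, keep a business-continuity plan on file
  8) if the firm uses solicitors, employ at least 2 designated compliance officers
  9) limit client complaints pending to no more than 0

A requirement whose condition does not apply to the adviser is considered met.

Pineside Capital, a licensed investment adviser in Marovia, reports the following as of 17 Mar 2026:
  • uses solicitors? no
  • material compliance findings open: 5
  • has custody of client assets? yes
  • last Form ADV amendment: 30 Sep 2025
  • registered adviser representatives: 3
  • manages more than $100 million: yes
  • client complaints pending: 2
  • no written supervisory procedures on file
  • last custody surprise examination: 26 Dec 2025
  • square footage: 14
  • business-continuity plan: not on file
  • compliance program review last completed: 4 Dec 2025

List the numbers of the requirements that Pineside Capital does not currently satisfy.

1. material compliance findings open 5 > 2 → not met
2. condition 'manages more than $100 million' holds; written supervisory procedures absent → not met
3. Form ADV amendment 168 days ago vs limit 180 → met
4. registered adviser representatives 3 < 4 → not met
5. custody surprise examination 81 days ago vs limit 60 → not met
6. compliance program review 103 days ago vs limit 180 → met
7. condition 'has custody of client assets' holds; business-continuity plan absent → not met
8. condition 'uses solicitors' does not hold → requirement n/a → met
9. client complaints pending 2 > 0 → not met
Not met: 1, 2, 4, 5, 7, 9

1, 2, 4, 5, 7, 9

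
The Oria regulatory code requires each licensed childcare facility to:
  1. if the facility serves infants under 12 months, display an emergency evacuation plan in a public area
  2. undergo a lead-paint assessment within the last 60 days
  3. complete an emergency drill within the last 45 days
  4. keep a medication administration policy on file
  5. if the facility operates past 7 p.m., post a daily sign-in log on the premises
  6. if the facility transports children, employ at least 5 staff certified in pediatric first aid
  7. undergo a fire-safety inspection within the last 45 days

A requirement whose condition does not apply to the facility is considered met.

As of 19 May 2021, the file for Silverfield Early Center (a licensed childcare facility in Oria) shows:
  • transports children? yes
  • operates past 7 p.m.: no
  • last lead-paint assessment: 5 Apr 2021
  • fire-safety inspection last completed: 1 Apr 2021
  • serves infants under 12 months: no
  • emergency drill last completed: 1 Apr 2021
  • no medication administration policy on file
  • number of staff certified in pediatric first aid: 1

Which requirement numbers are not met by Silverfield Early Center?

1. condition 'serves infants under 12 months' does not hold → requirement n/a → met
2. lead-paint assessment 44 days ago vs limit 60 → met
3. emergency drill 48 days ago vs limit 45 → not met
4. medication administration policy absent → not met
5. condition 'operates past 7 p.m.' does not hold → requirement n/a → met
6. condition 'transports children' holds; staff certified in pediatric first aid 1 < 5 → not met
7. fire-safety inspection 48 days ago vs limit 45 → not met
Not met: 3, 4, 6, 7

3, 4, 6, 7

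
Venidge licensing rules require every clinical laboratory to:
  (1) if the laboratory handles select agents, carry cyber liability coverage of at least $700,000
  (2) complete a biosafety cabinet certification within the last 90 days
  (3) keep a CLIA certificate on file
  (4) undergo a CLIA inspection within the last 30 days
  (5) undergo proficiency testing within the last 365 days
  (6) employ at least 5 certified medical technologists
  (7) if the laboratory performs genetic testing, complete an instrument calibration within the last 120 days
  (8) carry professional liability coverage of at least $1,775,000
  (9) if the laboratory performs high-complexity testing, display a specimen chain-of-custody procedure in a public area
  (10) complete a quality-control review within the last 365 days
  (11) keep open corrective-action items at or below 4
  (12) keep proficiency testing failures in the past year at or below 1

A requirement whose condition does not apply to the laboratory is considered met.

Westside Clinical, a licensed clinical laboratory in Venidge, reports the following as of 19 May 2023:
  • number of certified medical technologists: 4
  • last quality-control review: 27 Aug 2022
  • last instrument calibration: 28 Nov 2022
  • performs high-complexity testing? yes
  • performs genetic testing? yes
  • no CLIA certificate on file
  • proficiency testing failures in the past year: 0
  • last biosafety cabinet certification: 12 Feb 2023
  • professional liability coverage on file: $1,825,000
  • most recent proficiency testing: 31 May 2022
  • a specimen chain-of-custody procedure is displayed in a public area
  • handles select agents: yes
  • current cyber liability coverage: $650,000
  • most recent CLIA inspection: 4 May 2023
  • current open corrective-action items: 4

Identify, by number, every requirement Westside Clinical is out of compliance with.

1, 2, 3, 6, 7

1. condition 'handles select agents' holds; cyber liability coverage $650,000 < $700,000 → not met
2. biosafety cabinet certification 96 days ago vs limit 90 → not met
3. CLIA certificate absent → not met
4. CLIA inspection 15 days ago vs limit 30 → met
5. proficiency testing 353 days ago vs limit 365 → met
6. certified medical technologists 4 < 5 → not met
7. condition 'performs genetic testing' holds; instrument calibration 172 days ago vs limit 120 → not met
8. professional liability coverage $1,825,000 ≥ $1,775,000 → met
9. condition 'performs high-complexity testing' holds; specimen chain-of-custody procedure present → met
10. quality-control review 265 days ago vs limit 365 → met
11. open corrective-action items 4 ≤ 4 → met
12. proficiency testing failures in the past year 0 ≤ 1 → met
Not met: 1, 2, 3, 6, 7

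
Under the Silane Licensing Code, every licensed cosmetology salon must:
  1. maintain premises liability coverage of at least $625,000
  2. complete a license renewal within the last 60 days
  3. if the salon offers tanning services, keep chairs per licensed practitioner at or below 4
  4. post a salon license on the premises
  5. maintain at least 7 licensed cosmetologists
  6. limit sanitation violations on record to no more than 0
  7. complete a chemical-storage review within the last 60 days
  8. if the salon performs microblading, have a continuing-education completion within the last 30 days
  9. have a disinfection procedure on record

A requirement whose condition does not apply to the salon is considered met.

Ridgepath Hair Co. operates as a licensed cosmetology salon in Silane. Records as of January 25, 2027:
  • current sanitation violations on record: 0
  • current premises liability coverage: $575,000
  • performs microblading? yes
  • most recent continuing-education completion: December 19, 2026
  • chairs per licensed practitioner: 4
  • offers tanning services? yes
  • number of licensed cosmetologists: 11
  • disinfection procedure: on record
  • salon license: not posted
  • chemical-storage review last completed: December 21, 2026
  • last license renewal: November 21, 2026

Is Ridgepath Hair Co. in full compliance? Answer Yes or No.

No

1. premises liability coverage $575,000 < $625,000 → not met
2. license renewal 65 days ago vs limit 60 → not met
3. condition 'offers tanning services' holds; chairs per licensed practitioner 4 ≤ 4 → met
4. salon license absent → not met
5. licensed cosmetologists 11 ≥ 7 → met
6. sanitation violations on record 0 ≤ 0 → met
7. chemical-storage review 35 days ago vs limit 60 → met
8. condition 'performs microblading' holds; continuing-education completion 37 days ago vs limit 30 → not met
9. disinfection procedure present → met
Not met: 1, 2, 4, 8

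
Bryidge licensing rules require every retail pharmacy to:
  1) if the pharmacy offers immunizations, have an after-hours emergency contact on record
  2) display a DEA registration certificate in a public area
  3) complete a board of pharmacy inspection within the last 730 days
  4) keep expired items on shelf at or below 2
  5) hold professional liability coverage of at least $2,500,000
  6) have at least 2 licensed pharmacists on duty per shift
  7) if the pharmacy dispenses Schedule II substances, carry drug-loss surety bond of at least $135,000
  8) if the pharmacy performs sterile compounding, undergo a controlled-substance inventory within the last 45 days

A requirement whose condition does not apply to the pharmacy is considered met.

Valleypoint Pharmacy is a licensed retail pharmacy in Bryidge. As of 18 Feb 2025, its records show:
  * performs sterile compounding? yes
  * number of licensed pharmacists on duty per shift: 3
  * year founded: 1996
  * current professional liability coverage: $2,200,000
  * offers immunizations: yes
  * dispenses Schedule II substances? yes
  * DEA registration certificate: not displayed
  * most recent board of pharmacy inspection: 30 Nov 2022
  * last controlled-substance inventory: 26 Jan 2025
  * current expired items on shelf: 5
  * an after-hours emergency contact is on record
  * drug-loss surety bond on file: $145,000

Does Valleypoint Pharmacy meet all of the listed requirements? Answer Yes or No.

No

1. condition 'offers immunizations' holds; after-hours emergency contact present → met
2. DEA registration certificate absent → not met
3. board of pharmacy inspection 811 days ago vs limit 730 → not met
4. expired items on shelf 5 > 2 → not met
5. professional liability coverage $2,200,000 < $2,500,000 → not met
6. licensed pharmacists on duty per shift 3 ≥ 2 → met
7. condition 'dispenses Schedule II substances' holds; drug-loss surety bond $145,000 ≥ $135,000 → met
8. condition 'performs sterile compounding' holds; controlled-substance inventory 23 days ago vs limit 45 → met
Not met: 2, 3, 4, 5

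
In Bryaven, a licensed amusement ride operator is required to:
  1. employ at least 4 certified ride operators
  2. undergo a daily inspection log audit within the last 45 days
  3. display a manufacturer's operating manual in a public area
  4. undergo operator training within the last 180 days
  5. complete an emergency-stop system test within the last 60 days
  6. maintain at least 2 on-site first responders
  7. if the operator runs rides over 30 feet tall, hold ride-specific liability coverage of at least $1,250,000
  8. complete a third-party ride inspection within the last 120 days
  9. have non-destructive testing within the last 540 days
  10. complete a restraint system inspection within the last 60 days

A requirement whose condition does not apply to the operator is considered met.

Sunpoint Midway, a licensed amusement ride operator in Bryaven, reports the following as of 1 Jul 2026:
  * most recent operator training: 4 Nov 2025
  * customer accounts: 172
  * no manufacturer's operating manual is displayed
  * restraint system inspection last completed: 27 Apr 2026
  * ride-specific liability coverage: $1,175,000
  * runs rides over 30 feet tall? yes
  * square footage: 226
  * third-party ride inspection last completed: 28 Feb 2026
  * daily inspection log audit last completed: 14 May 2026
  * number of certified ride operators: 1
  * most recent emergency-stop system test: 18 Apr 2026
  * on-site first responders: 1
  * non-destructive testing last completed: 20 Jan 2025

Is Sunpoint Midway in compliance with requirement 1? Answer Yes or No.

No

1. certified ride operators 1 < 4 → not met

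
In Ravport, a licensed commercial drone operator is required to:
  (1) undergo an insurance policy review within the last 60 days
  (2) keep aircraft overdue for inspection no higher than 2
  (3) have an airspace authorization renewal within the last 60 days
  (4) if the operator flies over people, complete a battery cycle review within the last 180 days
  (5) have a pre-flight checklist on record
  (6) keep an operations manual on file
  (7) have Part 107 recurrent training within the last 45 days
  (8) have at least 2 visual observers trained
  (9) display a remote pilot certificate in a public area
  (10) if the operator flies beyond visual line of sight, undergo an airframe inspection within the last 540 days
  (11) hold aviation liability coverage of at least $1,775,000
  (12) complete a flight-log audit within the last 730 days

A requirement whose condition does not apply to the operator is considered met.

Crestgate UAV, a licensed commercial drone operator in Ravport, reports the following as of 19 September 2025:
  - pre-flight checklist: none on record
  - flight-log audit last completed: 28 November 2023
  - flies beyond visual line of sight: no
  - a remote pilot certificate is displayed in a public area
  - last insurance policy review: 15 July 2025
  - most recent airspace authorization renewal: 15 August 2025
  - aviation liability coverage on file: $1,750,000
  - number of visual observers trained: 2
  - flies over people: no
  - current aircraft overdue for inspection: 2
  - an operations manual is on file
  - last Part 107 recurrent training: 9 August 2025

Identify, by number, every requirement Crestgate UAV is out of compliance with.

1. insurance policy review 66 days ago vs limit 60 → not met
2. aircraft overdue for inspection 2 ≤ 2 → met
3. airspace authorization renewal 35 days ago vs limit 60 → met
4. condition 'flies over people' does not hold → requirement n/a → met
5. pre-flight checklist absent → not met
6. operations manual present → met
7. Part 107 recurrent training 41 days ago vs limit 45 → met
8. visual observers trained 2 ≥ 2 → met
9. remote pilot certificate present → met
10. condition 'flies beyond visual line of sight' does not hold → requirement n/a → met
11. aviation liability coverage $1,750,000 < $1,775,000 → not met
12. flight-log audit 661 days ago vs limit 730 → met
Not met: 1, 5, 11

1, 5, 11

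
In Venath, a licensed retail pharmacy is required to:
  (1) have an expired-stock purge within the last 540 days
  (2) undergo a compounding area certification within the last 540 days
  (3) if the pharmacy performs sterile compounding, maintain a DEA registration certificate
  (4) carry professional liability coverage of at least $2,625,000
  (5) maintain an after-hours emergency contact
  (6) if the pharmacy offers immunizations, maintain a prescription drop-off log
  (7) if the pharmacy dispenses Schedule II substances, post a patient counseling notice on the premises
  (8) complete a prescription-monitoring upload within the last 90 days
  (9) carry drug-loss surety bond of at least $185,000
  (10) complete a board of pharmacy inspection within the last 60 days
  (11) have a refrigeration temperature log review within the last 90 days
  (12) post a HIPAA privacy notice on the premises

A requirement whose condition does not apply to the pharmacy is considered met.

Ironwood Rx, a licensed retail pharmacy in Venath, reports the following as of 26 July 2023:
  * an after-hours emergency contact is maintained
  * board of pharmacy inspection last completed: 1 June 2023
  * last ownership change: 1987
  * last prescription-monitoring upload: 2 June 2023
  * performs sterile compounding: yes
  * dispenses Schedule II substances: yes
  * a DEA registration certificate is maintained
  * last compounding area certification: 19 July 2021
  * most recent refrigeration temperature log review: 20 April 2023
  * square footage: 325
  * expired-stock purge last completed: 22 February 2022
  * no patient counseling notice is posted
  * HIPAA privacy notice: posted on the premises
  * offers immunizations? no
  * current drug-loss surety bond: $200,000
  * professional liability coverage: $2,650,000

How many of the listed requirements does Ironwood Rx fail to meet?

1. expired-stock purge 519 days ago vs limit 540 → met
2. compounding area certification 737 days ago vs limit 540 → not met
3. condition 'performs sterile compounding' holds; DEA registration certificate present → met
4. professional liability coverage $2,650,000 ≥ $2,625,000 → met
5. after-hours emergency contact present → met
6. condition 'offers immunizations' does not hold → requirement n/a → met
7. condition 'dispenses Schedule II substances' holds; patient counseling notice absent → not met
8. prescription-monitoring upload 54 days ago vs limit 90 → met
9. drug-loss surety bond $200,000 ≥ $185,000 → met
10. board of pharmacy inspection 55 days ago vs limit 60 → met
11. refrigeration temperature log review 97 days ago vs limit 90 → not met
12. HIPAA privacy notice present → met
Not met: 3 of 12

3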